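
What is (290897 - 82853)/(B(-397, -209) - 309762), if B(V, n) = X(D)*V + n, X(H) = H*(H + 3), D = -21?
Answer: -208044/460037 ≈ -0.45223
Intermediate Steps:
X(H) = H*(3 + H)
B(V, n) = n + 378*V (B(V, n) = (-21*(3 - 21))*V + n = (-21*(-18))*V + n = 378*V + n = n + 378*V)
(290897 - 82853)/(B(-397, -209) - 309762) = (290897 - 82853)/((-209 + 378*(-397)) - 309762) = 208044/((-209 - 150066) - 309762) = 208044/(-150275 - 309762) = 208044/(-460037) = 208044*(-1/460037) = -208044/460037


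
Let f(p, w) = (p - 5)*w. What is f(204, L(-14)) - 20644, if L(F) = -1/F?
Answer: -288817/14 ≈ -20630.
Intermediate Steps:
f(p, w) = w*(-5 + p) (f(p, w) = (-5 + p)*w = w*(-5 + p))
f(204, L(-14)) - 20644 = (-1/(-14))*(-5 + 204) - 20644 = -1*(-1/14)*199 - 20644 = (1/14)*199 - 20644 = 199/14 - 20644 = -288817/14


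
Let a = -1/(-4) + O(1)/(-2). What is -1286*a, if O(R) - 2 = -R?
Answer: 643/2 ≈ 321.50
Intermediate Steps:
O(R) = 2 - R
a = -¼ (a = -1/(-4) + (2 - 1*1)/(-2) = -1*(-¼) + (2 - 1)*(-½) = ¼ + 1*(-½) = ¼ - ½ = -¼ ≈ -0.25000)
-1286*a = -1286*(-¼) = 643/2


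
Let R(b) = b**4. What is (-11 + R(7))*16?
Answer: 38240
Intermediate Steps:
(-11 + R(7))*16 = (-11 + 7**4)*16 = (-11 + 2401)*16 = 2390*16 = 38240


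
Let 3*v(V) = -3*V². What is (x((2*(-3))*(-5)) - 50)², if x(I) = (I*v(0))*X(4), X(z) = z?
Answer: 2500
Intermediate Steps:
v(V) = -V² (v(V) = (-3*V²)/3 = -V²)
x(I) = 0 (x(I) = (I*(-1*0²))*4 = (I*(-1*0))*4 = (I*0)*4 = 0*4 = 0)
(x((2*(-3))*(-5)) - 50)² = (0 - 50)² = (-50)² = 2500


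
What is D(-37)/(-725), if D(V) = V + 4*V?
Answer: 37/145 ≈ 0.25517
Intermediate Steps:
D(V) = 5*V
D(-37)/(-725) = (5*(-37))/(-725) = -185*(-1/725) = 37/145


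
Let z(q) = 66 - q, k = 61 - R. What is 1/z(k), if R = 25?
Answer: 1/30 ≈ 0.033333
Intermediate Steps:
k = 36 (k = 61 - 1*25 = 61 - 25 = 36)
1/z(k) = 1/(66 - 1*36) = 1/(66 - 36) = 1/30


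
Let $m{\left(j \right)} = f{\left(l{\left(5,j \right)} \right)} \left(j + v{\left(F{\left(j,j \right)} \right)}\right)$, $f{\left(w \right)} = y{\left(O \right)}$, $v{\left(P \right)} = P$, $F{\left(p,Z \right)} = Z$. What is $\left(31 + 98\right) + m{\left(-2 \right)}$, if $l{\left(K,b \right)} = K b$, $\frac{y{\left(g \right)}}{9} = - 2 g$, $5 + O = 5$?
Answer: $129$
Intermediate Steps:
$O = 0$ ($O = -5 + 5 = 0$)
$y{\left(g \right)} = - 18 g$ ($y{\left(g \right)} = 9 \left(- 2 g\right) = - 18 g$)
$f{\left(w \right)} = 0$ ($f{\left(w \right)} = \left(-18\right) 0 = 0$)
$m{\left(j \right)} = 0$ ($m{\left(j \right)} = 0 \left(j + j\right) = 0 \cdot 2 j = 0$)
$\left(31 + 98\right) + m{\left(-2 \right)} = \left(31 + 98\right) + 0 = 129 + 0 = 129$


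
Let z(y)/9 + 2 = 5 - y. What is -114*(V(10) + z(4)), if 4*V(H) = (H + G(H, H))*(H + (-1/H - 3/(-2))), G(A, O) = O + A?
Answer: -8721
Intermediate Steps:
G(A, O) = A + O
z(y) = 27 - 9*y (z(y) = -18 + 9*(5 - y) = -18 + (45 - 9*y) = 27 - 9*y)
V(H) = 3*H*(3/2 + H - 1/H)/4 (V(H) = ((H + (H + H))*(H + (-1/H - 3/(-2))))/4 = ((H + 2*H)*(H + (-1/H - 3*(-½))))/4 = ((3*H)*(H + (-1/H + 3/2)))/4 = ((3*H)*(H + (3/2 - 1/H)))/4 = ((3*H)*(3/2 + H - 1/H))/4 = (3*H*(3/2 + H - 1/H))/4 = 3*H*(3/2 + H - 1/H)/4)
-114*(V(10) + z(4)) = -114*((-¾ + (¾)*10² + (9/8)*10) + (27 - 9*4)) = -114*((-¾ + (¾)*100 + 45/4) + (27 - 36)) = -114*((-¾ + 75 + 45/4) - 9) = -114*(171/2 - 9) = -114*153/2 = -8721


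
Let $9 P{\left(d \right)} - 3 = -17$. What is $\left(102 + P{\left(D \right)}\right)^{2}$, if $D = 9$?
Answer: $\frac{817216}{81} \approx 10089.0$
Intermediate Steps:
$P{\left(d \right)} = - \frac{14}{9}$ ($P{\left(d \right)} = \frac{1}{3} + \frac{1}{9} \left(-17\right) = \frac{1}{3} - \frac{17}{9} = - \frac{14}{9}$)
$\left(102 + P{\left(D \right)}\right)^{2} = \left(102 - \frac{14}{9}\right)^{2} = \left(\frac{904}{9}\right)^{2} = \frac{817216}{81}$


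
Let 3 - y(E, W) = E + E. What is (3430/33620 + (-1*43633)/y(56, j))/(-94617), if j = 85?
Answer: -48910511/11557718862 ≈ -0.0042318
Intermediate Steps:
y(E, W) = 3 - 2*E (y(E, W) = 3 - (E + E) = 3 - 2*E)
(3430/33620 + (-1*43633)/y(56, j))/(-94617) = (3430/33620 + (-1*43633)/(3 - 2*56))/(-94617) = (3430*(1/33620) - 43633/(3 - 112))*(-1/94617) = (343/3362 - 43633/(-109))*(-1/94617) = (343/3362 - 43633*(-1/109))*(-1/94617) = (343/3362 + 43633/109)*(-1/94617) = (146731533/366458)*(-1/94617) = -48910511/11557718862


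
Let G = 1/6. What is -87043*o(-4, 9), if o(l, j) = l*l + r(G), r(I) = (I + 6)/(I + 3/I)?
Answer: -155023583/109 ≈ -1.4222e+6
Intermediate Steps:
G = 1/6 ≈ 0.16667
r(I) = (6 + I)/(I + 3/I)
o(l, j) = 37/109 + l**2 (o(l, j) = l*l + (6 + 1/6)/(6*(3 + (1/6)**2)) = l**2 + (1/6)*(37/6)/(3 + 1/36) = l**2 + (1/6)*(37/6)/(109/36) = l**2 + (1/6)*(36/109)*(37/6) = l**2 + 37/109 = 37/109 + l**2)
-87043*o(-4, 9) = -87043*(37/109 + (-4)**2) = -87043*(37/109 + 16) = -87043*1781/109 = -155023583/109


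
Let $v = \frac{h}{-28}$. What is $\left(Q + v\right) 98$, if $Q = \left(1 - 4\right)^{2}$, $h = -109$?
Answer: $\frac{2527}{2} \approx 1263.5$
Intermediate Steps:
$Q = 9$ ($Q = \left(-3\right)^{2} = 9$)
$v = \frac{109}{28}$ ($v = - \frac{109}{-28} = \left(-109\right) \left(- \frac{1}{28}\right) = \frac{109}{28} \approx 3.8929$)
$\left(Q + v\right) 98 = \left(9 + \frac{109}{28}\right) 98 = \frac{361}{28} \cdot 98 = \frac{2527}{2}$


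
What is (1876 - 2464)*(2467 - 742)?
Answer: -1014300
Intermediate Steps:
(1876 - 2464)*(2467 - 742) = -588*1725 = -1014300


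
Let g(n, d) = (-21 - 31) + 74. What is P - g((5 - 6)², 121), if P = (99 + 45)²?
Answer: 20714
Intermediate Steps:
g(n, d) = 22 (g(n, d) = -52 + 74 = 22)
P = 20736 (P = 144² = 20736)
P - g((5 - 6)², 121) = 20736 - 1*22 = 20736 - 22 = 20714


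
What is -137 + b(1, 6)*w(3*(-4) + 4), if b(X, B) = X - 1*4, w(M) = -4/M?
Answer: -277/2 ≈ -138.50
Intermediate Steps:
b(X, B) = -4 + X (b(X, B) = X - 4 = -4 + X)
-137 + b(1, 6)*w(3*(-4) + 4) = -137 + (-4 + 1)*(-4/(3*(-4) + 4)) = -137 - (-12)/(-12 + 4) = -137 - (-12)/(-8) = -137 - (-12)*(-1)/8 = -137 - 3*½ = -137 - 3/2 = -277/2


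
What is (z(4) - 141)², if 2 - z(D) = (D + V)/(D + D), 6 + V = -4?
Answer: 305809/16 ≈ 19113.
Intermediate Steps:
V = -10 (V = -6 - 4 = -10)
z(D) = 2 - (-10 + D)/(2*D) (z(D) = 2 - (D - 10)/(D + D) = 2 - (-10 + D)/(2*D))
(z(4) - 141)² = ((3/2 + 5/4) - 141)² = (11/4 - 141)² = (-553/4)² = 305809/16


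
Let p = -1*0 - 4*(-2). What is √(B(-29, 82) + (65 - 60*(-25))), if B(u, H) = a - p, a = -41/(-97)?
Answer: √14653790/97 ≈ 39.464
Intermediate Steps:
p = 8 (p = 0 + 8 = 8)
a = 41/97 (a = -41*(-1/97) = 41/97 ≈ 0.42268)
B(u, H) = -735/97 (B(u, H) = 41/97 - 1*8 = 41/97 - 8 = -735/97)
√(B(-29, 82) + (65 - 60*(-25))) = √(-735/97 + (65 - 60*(-25))) = √(-735/97 + (65 + 1500)) = √(-735/97 + 1565) = √(151070/97) = √14653790/97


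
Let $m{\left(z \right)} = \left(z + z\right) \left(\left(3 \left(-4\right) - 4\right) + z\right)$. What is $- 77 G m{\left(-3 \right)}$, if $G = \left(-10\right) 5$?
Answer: $438900$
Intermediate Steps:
$m{\left(z \right)} = 2 z \left(-16 + z\right)$ ($m{\left(z \right)} = 2 z \left(\left(-12 - 4\right) + z\right) = 2 z \left(-16 + z\right)$)
$G = -50$
$- 77 G m{\left(-3 \right)} = \left(-77\right) \left(-50\right) 2 \left(-3\right) \left(-16 - 3\right) = 3850 \cdot 2 \left(-3\right) \left(-19\right) = 3850 \cdot 114 = 438900$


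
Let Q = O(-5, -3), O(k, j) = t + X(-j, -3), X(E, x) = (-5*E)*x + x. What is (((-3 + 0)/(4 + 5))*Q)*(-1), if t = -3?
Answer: 13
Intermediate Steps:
X(E, x) = x - 5*E*x (X(E, x) = -5*E*x + x = x - 5*E*x)
O(k, j) = -6 - 15*j (O(k, j) = -3 - 3*(1 - (-5)*j) = -3 - 3*(1 + 5*j) = -3 + (-3 - 15*j) = -6 - 15*j)
Q = 39 (Q = -6 - 15*(-3) = -6 + 45 = 39)
(((-3 + 0)/(4 + 5))*Q)*(-1) = (((-3 + 0)/(4 + 5))*39)*(-1) = (-3/9*39)*(-1) = (-3*1/9*39)*(-1) = -1/3*39*(-1) = -13*(-1) = 13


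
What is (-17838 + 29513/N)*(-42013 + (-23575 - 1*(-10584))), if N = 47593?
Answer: 46694788892684/47593 ≈ 9.8113e+8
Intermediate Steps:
(-17838 + 29513/N)*(-42013 + (-23575 - 1*(-10584))) = (-17838 + 29513/47593)*(-42013 + (-23575 - 1*(-10584))) = (-17838 + 29513*(1/47593))*(-42013 + (-23575 + 10584)) = (-17838 + 29513/47593)*(-42013 - 12991) = -848934421/47593*(-55004) = 46694788892684/47593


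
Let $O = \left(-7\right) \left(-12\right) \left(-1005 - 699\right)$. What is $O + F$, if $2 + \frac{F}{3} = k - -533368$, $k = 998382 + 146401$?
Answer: $4891311$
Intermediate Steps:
$k = 1144783$
$O = -143136$ ($O = 84 \left(-1704\right) = -143136$)
$F = 5034447$ ($F = -6 + 3 \left(1144783 - -533368\right) = -6 + 3 \left(1144783 + 533368\right) = -6 + 3 \cdot 1678151 = -6 + 5034453 = 5034447$)
$O + F = -143136 + 5034447 = 4891311$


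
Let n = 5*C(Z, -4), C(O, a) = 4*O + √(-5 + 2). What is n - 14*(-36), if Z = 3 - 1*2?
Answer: 524 + 5*I*√3 ≈ 524.0 + 8.6602*I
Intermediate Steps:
Z = 1 (Z = 3 - 2 = 1)
C(O, a) = 4*O + I*√3 (C(O, a) = 4*O + √(-3) = 4*O + I*√3)
n = 20 + 5*I*√3 (n = 5*(4*1 + I*√3) = 5*(4 + I*√3) = 20 + 5*I*√3 ≈ 20.0 + 8.6602*I)
n - 14*(-36) = (20 + 5*I*√3) - 14*(-36) = (20 + 5*I*√3) + 504 = 524 + 5*I*√3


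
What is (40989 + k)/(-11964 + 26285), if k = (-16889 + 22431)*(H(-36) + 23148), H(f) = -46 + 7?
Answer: 128111067/14321 ≈ 8945.7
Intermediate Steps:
H(f) = -39
k = 128070078 (k = (-16889 + 22431)*(-39 + 23148) = 5542*23109 = 128070078)
(40989 + k)/(-11964 + 26285) = (40989 + 128070078)/(-11964 + 26285) = 128111067/14321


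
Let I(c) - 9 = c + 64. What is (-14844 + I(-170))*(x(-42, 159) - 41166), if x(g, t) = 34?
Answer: 614553212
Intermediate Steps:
I(c) = 73 + c (I(c) = 9 + (c + 64) = 9 + (64 + c) = 73 + c)
(-14844 + I(-170))*(x(-42, 159) - 41166) = (-14844 + (73 - 170))*(34 - 41166) = (-14844 - 97)*(-41132) = -14941*(-41132) = 614553212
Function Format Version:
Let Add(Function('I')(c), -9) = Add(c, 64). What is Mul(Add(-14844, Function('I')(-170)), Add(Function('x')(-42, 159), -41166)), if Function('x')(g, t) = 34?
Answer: 614553212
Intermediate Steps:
Function('I')(c) = Add(73, c) (Function('I')(c) = Add(9, Add(c, 64)) = Add(9, Add(64, c)) = Add(73, c))
Mul(Add(-14844, Function('I')(-170)), Add(Function('x')(-42, 159), -41166)) = Mul(Add(-14844, Add(73, -170)), Add(34, -41166)) = Mul(Add(-14844, -97), -41132) = Mul(-14941, -41132) = 614553212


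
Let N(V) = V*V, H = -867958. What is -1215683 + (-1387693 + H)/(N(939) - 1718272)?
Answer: -1016978573682/836551 ≈ -1.2157e+6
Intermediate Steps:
N(V) = V**2
-1215683 + (-1387693 + H)/(N(939) - 1718272) = -1215683 + (-1387693 - 867958)/(939**2 - 1718272) = -1215683 - 2255651/(881721 - 1718272) = -1215683 - 2255651/(-836551) = -1215683 - 2255651*(-1/836551) = -1215683 + 2255651/836551 = -1016978573682/836551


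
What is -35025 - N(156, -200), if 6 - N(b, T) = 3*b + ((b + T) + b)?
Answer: -34451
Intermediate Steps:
N(b, T) = 6 - T - 5*b (N(b, T) = 6 - (3*b + ((b + T) + b)) = 6 - (3*b + ((T + b) + b)) = 6 - (3*b + (T + 2*b)) = 6 - (T + 5*b) = 6 + (-T - 5*b) = 6 - T - 5*b)
-35025 - N(156, -200) = -35025 - (6 - 1*(-200) - 5*156) = -35025 - (6 + 200 - 780) = -35025 - 1*(-574) = -35025 + 574 = -34451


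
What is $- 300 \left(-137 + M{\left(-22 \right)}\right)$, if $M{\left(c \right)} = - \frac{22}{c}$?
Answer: $40800$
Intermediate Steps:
$- 300 \left(-137 + M{\left(-22 \right)}\right) = - 300 \left(-137 - \frac{22}{-22}\right) = - 300 \left(-137 - -1\right) = - 300 \left(-137 + 1\right) = \left(-300\right) \left(-136\right) = 40800$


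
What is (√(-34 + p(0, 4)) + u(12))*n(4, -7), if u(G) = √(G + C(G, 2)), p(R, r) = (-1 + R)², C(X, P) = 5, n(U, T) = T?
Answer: -7*√17 - 7*I*√33 ≈ -28.862 - 40.212*I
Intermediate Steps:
u(G) = √(5 + G) (u(G) = √(G + 5) = √(5 + G))
(√(-34 + p(0, 4)) + u(12))*n(4, -7) = (√(-34 + (-1 + 0)²) + √(5 + 12))*(-7) = (√(-34 + (-1)²) + √17)*(-7) = (√(-34 + 1) + √17)*(-7) = (√(-33) + √17)*(-7) = (I*√33 + √17)*(-7) = (√17 + I*√33)*(-7) = -7*√17 - 7*I*√33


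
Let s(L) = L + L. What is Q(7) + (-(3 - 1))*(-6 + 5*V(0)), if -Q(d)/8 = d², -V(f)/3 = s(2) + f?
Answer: -260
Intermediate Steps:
s(L) = 2*L
V(f) = -12 - 3*f (V(f) = -3*(2*2 + f) = -3*(4 + f) = -12 - 3*f)
Q(d) = -8*d²
Q(7) + (-(3 - 1))*(-6 + 5*V(0)) = -8*7² + (-(3 - 1))*(-6 + 5*(-12 - 3*0)) = -8*49 + (-1*2)*(-6 + 5*(-12 + 0)) = -392 - 2*(-6 + 5*(-12)) = -392 - 2*(-6 - 60) = -392 - 2*(-66) = -392 + 132 = -260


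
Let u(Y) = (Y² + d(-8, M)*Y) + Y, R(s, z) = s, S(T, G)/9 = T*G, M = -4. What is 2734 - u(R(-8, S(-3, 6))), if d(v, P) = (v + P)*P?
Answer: 3062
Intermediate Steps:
S(T, G) = 9*G*T (S(T, G) = 9*(T*G) = 9*(G*T) = 9*G*T)
d(v, P) = P*(P + v) (d(v, P) = (P + v)*P = P*(P + v))
u(Y) = Y² + 49*Y (u(Y) = (Y² + (-4*(-4 - 8))*Y) + Y = (Y² + (-4*(-12))*Y) + Y = (Y² + 48*Y) + Y = Y² + 49*Y)
2734 - u(R(-8, S(-3, 6))) = 2734 - (-8)*(49 - 8) = 2734 - (-8)*41 = 2734 - 1*(-328) = 2734 + 328 = 3062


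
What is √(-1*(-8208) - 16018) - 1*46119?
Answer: -46119 + I*√7810 ≈ -46119.0 + 88.374*I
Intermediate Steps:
√(-1*(-8208) - 16018) - 1*46119 = √(8208 - 16018) - 46119 = √(-7810) - 46119 = I*√7810 - 46119 = -46119 + I*√7810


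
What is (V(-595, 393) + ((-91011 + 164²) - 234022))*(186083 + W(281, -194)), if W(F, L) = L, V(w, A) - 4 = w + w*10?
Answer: -56636288742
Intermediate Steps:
V(w, A) = 4 + 11*w (V(w, A) = 4 + (w + w*10) = 4 + (w + 10*w) = 4 + 11*w)
(V(-595, 393) + ((-91011 + 164²) - 234022))*(186083 + W(281, -194)) = ((4 + 11*(-595)) + ((-91011 + 164²) - 234022))*(186083 - 194) = ((4 - 6545) + ((-91011 + 26896) - 234022))*185889 = (-6541 + (-64115 - 234022))*185889 = (-6541 - 298137)*185889 = -304678*185889 = -56636288742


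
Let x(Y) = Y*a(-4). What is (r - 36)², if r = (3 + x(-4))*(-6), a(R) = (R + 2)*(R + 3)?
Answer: 36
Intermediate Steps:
a(R) = (2 + R)*(3 + R)
x(Y) = 2*Y (x(Y) = Y*(6 + (-4)² + 5*(-4)) = Y*(6 + 16 - 20) = Y*2 = 2*Y)
r = 30 (r = (3 + 2*(-4))*(-6) = (3 - 8)*(-6) = -5*(-6) = 30)
(r - 36)² = (30 - 36)² = (-6)² = 36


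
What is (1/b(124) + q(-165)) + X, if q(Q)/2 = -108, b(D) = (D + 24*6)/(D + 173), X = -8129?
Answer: -2236163/268 ≈ -8343.9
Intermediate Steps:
b(D) = (144 + D)/(173 + D) (b(D) = (D + 144)/(173 + D) = (144 + D)/(173 + D))
q(Q) = -216 (q(Q) = 2*(-108) = -216)
(1/b(124) + q(-165)) + X = (1/((144 + 124)/(173 + 124)) - 216) - 8129 = (1/(268/297) - 216) - 8129 = (297/268 - 216) - 8129 = -57591/268 - 8129 = -2236163/268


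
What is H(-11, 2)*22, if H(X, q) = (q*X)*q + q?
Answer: -924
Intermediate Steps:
H(X, q) = q + X*q**2 (H(X, q) = (X*q)*q + q = X*q**2 + q = q + X*q**2)
H(-11, 2)*22 = (2*(1 - 11*2))*22 = (2*(1 - 22))*22 = (2*(-21))*22 = -42*22 = -924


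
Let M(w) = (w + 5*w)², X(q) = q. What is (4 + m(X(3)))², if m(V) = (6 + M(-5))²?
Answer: 673778305600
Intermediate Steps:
M(w) = 36*w² (M(w) = (6*w)² = 36*w²)
m(V) = 820836 (m(V) = (6 + 36*(-5)²)² = (6 + 36*25)² = (6 + 900)² = 906² = 820836)
(4 + m(X(3)))² = (4 + 820836)² = 820840² = 673778305600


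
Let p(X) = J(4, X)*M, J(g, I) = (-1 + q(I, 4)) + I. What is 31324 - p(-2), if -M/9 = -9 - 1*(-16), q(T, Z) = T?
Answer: 31009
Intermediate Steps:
M = -63 (M = -9*(-9 - 1*(-16)) = -9*(-9 + 16) = -9*7 = -63)
J(g, I) = -1 + 2*I (J(g, I) = (-1 + I) + I = -1 + 2*I)
p(X) = 63 - 126*X (p(X) = (-1 + 2*X)*(-63) = 63 - 126*X)
31324 - p(-2) = 31324 - (63 - 126*(-2)) = 31324 - (63 + 252) = 31324 - 1*315 = 31324 - 315 = 31009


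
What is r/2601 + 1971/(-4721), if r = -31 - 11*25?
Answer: -42949/80257 ≈ -0.53514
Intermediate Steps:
r = -306 (r = -31 - 275 = -306)
r/2601 + 1971/(-4721) = -306/2601 + 1971/(-4721) = -306*1/2601 + 1971*(-1/4721) = -2/17 - 1971/4721 = -42949/80257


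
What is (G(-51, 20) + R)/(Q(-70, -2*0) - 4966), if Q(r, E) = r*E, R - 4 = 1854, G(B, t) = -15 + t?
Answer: -1863/4966 ≈ -0.37515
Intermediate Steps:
R = 1858 (R = 4 + 1854 = 1858)
Q(r, E) = E*r
(G(-51, 20) + R)/(Q(-70, -2*0) - 4966) = ((-15 + 20) + 1858)/(-2*0*(-70) - 4966) = (5 + 1858)/(0*(-70) - 4966) = 1863/(0 - 4966) = 1863/(-4966) = 1863*(-1/4966) = -1863/4966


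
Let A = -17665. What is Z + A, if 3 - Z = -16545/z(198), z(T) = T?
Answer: -1160177/66 ≈ -17578.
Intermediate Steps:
Z = 5713/66 (Z = 3 - (-16545)/198 = 3 - 1*(-5515/66) = 3 + 5515/66 = 5713/66 ≈ 86.561)
Z + A = 5713/66 - 17665 = -1160177/66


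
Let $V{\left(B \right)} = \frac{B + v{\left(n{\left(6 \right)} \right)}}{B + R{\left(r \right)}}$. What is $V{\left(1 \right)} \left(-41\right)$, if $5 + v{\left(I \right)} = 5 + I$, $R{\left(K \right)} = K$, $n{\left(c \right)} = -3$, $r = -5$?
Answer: $- \frac{41}{2} \approx -20.5$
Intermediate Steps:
$v{\left(I \right)} = I$ ($v{\left(I \right)} = -5 + \left(5 + I\right) = I$)
$V{\left(B \right)} = \frac{-3 + B}{-5 + B}$ ($V{\left(B \right)} = \frac{B - 3}{B - 5} = \frac{-3 + B}{-5 + B}$)
$V{\left(1 \right)} \left(-41\right) = \frac{-3 + 1}{-5 + 1} \left(-41\right) = \frac{1}{-4} \left(-2\right) \left(-41\right) = \left(- \frac{1}{4}\right) \left(-2\right) \left(-41\right) = \frac{1}{2} \left(-41\right) = - \frac{41}{2}$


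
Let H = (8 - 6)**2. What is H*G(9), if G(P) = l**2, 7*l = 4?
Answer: 64/49 ≈ 1.3061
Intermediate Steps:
l = 4/7 (l = (1/7)*4 = 4/7 ≈ 0.57143)
G(P) = 16/49 (G(P) = (4/7)**2 = 16/49)
H = 4 (H = 2**2 = 4)
H*G(9) = 4*(16/49) = 64/49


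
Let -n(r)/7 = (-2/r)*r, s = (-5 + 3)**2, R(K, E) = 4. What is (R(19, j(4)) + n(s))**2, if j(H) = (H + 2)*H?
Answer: 324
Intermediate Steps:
j(H) = H*(2 + H) (j(H) = (2 + H)*H = H*(2 + H))
s = 4 (s = (-2)**2 = 4)
n(r) = 14 (n(r) = -7*(-2/r)*r = -7*(-2) = 14)
(R(19, j(4)) + n(s))**2 = (4 + 14)**2 = 18**2 = 324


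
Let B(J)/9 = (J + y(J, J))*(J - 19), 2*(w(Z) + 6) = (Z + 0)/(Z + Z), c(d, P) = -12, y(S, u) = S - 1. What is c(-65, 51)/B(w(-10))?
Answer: -32/7425 ≈ -0.0043098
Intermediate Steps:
y(S, u) = -1 + S
w(Z) = -23/4 (w(Z) = -6 + ((Z + 0)/(Z + Z))/2 = -6 + (Z/((2*Z)))/2 = -6 + (Z*(1/(2*Z)))/2 = -6 + (½)*(½) = -6 + ¼ = -23/4)
B(J) = 9*(-1 + 2*J)*(-19 + J) (B(J) = 9*((J + (-1 + J))*(J - 19)) = 9*((-1 + 2*J)*(-19 + J)) = 9*(-1 + 2*J)*(-19 + J))
c(-65, 51)/B(w(-10)) = -12/(171 - 351*(-23/4) + 18*(-23/4)²) = -12/(171 + 8073/4 + 18*(529/16)) = -12/(171 + 8073/4 + 4761/8) = -12/22275/8 = -12*8/22275 = -32/7425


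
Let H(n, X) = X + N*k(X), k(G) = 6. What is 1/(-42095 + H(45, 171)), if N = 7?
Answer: -1/41882 ≈ -2.3877e-5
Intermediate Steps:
H(n, X) = 42 + X (H(n, X) = X + 7*6 = X + 42 = 42 + X)
1/(-42095 + H(45, 171)) = 1/(-42095 + (42 + 171)) = 1/(-42095 + 213) = 1/(-41882) = -1/41882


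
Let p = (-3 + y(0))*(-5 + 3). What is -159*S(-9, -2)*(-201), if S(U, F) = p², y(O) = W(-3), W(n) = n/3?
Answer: 2045376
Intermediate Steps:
W(n) = n/3 (W(n) = n*(⅓) = n/3)
y(O) = -1 (y(O) = (⅓)*(-3) = -1)
p = 8 (p = (-3 - 1)*(-5 + 3) = -4*(-2) = 8)
S(U, F) = 64 (S(U, F) = 8² = 64)
-159*S(-9, -2)*(-201) = -159*64*(-201) = -10176*(-201) = 2045376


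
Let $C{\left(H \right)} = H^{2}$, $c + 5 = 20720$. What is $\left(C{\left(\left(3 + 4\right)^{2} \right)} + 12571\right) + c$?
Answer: $35687$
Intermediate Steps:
$c = 20715$ ($c = -5 + 20720 = 20715$)
$\left(C{\left(\left(3 + 4\right)^{2} \right)} + 12571\right) + c = \left(\left(\left(3 + 4\right)^{2}\right)^{2} + 12571\right) + 20715 = \left(\left(7^{2}\right)^{2} + 12571\right) + 20715 = \left(49^{2} + 12571\right) + 20715 = \left(2401 + 12571\right) + 20715 = 14972 + 20715 = 35687$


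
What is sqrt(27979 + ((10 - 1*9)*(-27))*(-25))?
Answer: sqrt(28654) ≈ 169.27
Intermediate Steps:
sqrt(27979 + ((10 - 1*9)*(-27))*(-25)) = sqrt(27979 + ((10 - 9)*(-27))*(-25)) = sqrt(27979 + (1*(-27))*(-25)) = sqrt(27979 - 27*(-25)) = sqrt(27979 + 675) = sqrt(28654)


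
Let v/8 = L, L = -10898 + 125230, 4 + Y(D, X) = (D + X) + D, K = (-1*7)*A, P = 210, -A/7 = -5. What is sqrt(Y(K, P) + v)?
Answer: 2*sqrt(228593) ≈ 956.23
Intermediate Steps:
A = 35 (A = -7*(-5) = 35)
K = -245 (K = -1*7*35 = -7*35 = -245)
Y(D, X) = -4 + X + 2*D (Y(D, X) = -4 + ((D + X) + D) = -4 + (X + 2*D) = -4 + X + 2*D)
L = 114332
v = 914656 (v = 8*114332 = 914656)
sqrt(Y(K, P) + v) = sqrt((-4 + 210 + 2*(-245)) + 914656) = sqrt((-4 + 210 - 490) + 914656) = sqrt(-284 + 914656) = sqrt(914372) = 2*sqrt(228593)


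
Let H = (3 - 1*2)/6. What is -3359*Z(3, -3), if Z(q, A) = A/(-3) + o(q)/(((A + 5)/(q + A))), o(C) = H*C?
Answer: -3359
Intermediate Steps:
H = ⅙ (H = (3 - 2)*(⅙) = 1*(⅙) = ⅙ ≈ 0.16667)
o(C) = C/6
Z(q, A) = -A/3 + q*(A + q)/(6*(5 + A)) (Z(q, A) = A/(-3) + (q/6)/(((A + 5)/(q + A))) = A*(-⅓) + (q/6)/(((5 + A)/(A + q))) = -A/3 + (q/6)/(((5 + A)/(A + q))) = -A/3 + (q/6)*((A + q)/(5 + A)) = -A/3 + q*(A + q)/(6*(5 + A)))
-3359*Z(3, -3) = -3359*(3² - 10*(-3) - 2*(-3)² - 3*3)/(6*(5 - 3)) = -3359*(9 + 30 - 2*9 - 9)/(6*2) = -3359*(9 + 30 - 18 - 9)/(6*2) = -3359*12/(6*2) = -3359*1 = -3359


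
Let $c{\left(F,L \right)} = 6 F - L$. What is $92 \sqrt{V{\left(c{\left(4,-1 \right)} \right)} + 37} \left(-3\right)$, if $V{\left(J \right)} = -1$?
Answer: $-1656$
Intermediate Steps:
$c{\left(F,L \right)} = - L + 6 F$
$92 \sqrt{V{\left(c{\left(4,-1 \right)} \right)} + 37} \left(-3\right) = 92 \sqrt{-1 + 37} \left(-3\right) = 92 \sqrt{36} \left(-3\right) = 92 \cdot 6 \left(-3\right) = 552 \left(-3\right) = -1656$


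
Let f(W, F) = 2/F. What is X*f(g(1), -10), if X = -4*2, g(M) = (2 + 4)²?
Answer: 8/5 ≈ 1.6000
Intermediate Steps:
g(M) = 36 (g(M) = 6² = 36)
f(W, F) = 2/F
X = -8
X*f(g(1), -10) = -16/(-10) = -16*(-1)/10 = -8*(-⅕) = 8/5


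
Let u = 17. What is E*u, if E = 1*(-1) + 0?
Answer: -17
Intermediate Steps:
E = -1 (E = -1 + 0 = -1)
E*u = -1*17 = -17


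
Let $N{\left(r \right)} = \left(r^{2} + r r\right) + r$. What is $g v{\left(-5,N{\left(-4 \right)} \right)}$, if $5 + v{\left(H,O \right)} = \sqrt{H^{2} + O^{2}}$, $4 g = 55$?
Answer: $- \frac{275}{4} + \frac{55 \sqrt{809}}{4} \approx 322.34$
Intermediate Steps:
$g = \frac{55}{4}$ ($g = \frac{1}{4} \cdot 55 = \frac{55}{4} \approx 13.75$)
$N{\left(r \right)} = r + 2 r^{2}$ ($N{\left(r \right)} = \left(r^{2} + r^{2}\right) + r = 2 r^{2} + r = r + 2 r^{2}$)
$v{\left(H,O \right)} = -5 + \sqrt{H^{2} + O^{2}}$
$g v{\left(-5,N{\left(-4 \right)} \right)} = \frac{55 \left(-5 + \sqrt{\left(-5\right)^{2} + \left(- 4 \left(1 + 2 \left(-4\right)\right)\right)^{2}}\right)}{4} = \frac{55 \left(-5 + \sqrt{25 + \left(- 4 \left(1 - 8\right)\right)^{2}}\right)}{4} = \frac{55 \left(-5 + \sqrt{25 + \left(\left(-4\right) \left(-7\right)\right)^{2}}\right)}{4} = \frac{55 \left(-5 + \sqrt{25 + 28^{2}}\right)}{4} = \frac{55 \left(-5 + \sqrt{25 + 784}\right)}{4} = \frac{55 \left(-5 + \sqrt{809}\right)}{4} = - \frac{275}{4} + \frac{55 \sqrt{809}}{4}$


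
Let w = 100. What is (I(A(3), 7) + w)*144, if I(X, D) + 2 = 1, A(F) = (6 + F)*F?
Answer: 14256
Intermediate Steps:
A(F) = F*(6 + F)
I(X, D) = -1 (I(X, D) = -2 + 1 = -1)
(I(A(3), 7) + w)*144 = (-1 + 100)*144 = 99*144 = 14256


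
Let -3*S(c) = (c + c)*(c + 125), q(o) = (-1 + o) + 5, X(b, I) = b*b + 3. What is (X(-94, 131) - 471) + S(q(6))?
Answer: 7468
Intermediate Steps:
X(b, I) = 3 + b**2 (X(b, I) = b**2 + 3 = 3 + b**2)
q(o) = 4 + o
S(c) = -2*c*(125 + c)/3 (S(c) = -(c + c)*(c + 125)/3 = -2*c*(125 + c)/3)
(X(-94, 131) - 471) + S(q(6)) = ((3 + (-94)**2) - 471) - 2*(4 + 6)*(125 + (4 + 6))/3 = ((3 + 8836) - 471) - 2/3*10*(125 + 10) = (8839 - 471) - 2/3*10*135 = 8368 - 900 = 7468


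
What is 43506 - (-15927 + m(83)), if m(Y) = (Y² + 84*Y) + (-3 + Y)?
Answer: 45492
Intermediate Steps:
m(Y) = -3 + Y² + 85*Y
43506 - (-15927 + m(83)) = 43506 - (-15927 + (-3 + 83² + 85*83)) = 43506 - (-15927 + (-3 + 6889 + 7055)) = 43506 - (-15927 + 13941) = 43506 - 1*(-1986) = 43506 + 1986 = 45492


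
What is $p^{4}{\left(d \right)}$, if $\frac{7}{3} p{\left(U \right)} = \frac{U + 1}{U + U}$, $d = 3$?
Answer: $\frac{16}{2401} \approx 0.0066639$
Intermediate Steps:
$p{\left(U \right)} = \frac{3 \left(1 + U\right)}{14 U}$ ($p{\left(U \right)} = \frac{3 \frac{U + 1}{U + U}}{7} = \frac{3 \frac{1 + U}{2 U}}{7} = \frac{3 \left(1 + U\right)}{14 U}$)
$p^{4}{\left(d \right)} = \left(\frac{3 \left(1 + 3\right)}{14 \cdot 3}\right)^{4} = \left(\frac{3}{14} \cdot \frac{1}{3} \cdot 4\right)^{4} = \left(\frac{2}{7}\right)^{4} = \frac{16}{2401}$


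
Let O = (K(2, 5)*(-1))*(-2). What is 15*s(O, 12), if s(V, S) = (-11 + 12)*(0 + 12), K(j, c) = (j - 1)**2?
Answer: 180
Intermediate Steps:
K(j, c) = (-1 + j)**2
O = 2 (O = ((-1 + 2)**2*(-1))*(-2) = (1**2*(-1))*(-2) = (1*(-1))*(-2) = -1*(-2) = 2)
s(V, S) = 12 (s(V, S) = 1*12 = 12)
15*s(O, 12) = 15*12 = 180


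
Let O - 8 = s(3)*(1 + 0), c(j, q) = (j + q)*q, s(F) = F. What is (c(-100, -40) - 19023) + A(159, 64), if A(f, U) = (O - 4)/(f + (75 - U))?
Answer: -2281903/170 ≈ -13423.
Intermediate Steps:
c(j, q) = q*(j + q)
O = 11 (O = 8 + 3*(1 + 0) = 8 + 3*1 = 8 + 3 = 11)
A(f, U) = 7/(75 + f - U) (A(f, U) = (11 - 4)/(f + (75 - U)) = 7/(75 + f - U))
(c(-100, -40) - 19023) + A(159, 64) = (-40*(-100 - 40) - 19023) + 7/(75 + 159 - 1*64) = (-40*(-140) - 19023) + 7/(75 + 159 - 64) = (5600 - 19023) + 7/170 = -13423 + 7*(1/170) = -13423 + 7/170 = -2281903/170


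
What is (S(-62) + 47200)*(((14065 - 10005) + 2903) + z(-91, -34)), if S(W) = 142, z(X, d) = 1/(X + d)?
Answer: 41205245908/125 ≈ 3.2964e+8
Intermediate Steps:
(S(-62) + 47200)*(((14065 - 10005) + 2903) + z(-91, -34)) = (142 + 47200)*(((14065 - 10005) + 2903) + 1/(-91 - 34)) = 47342*((4060 + 2903) + 1/(-125)) = 47342*(6963 - 1/125) = 47342*(870374/125) = 41205245908/125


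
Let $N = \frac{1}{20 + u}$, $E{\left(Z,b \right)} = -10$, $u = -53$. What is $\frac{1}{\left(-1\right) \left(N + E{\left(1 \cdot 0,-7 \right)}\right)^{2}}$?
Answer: $- \frac{1089}{109561} \approx -0.0099397$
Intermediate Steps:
$N = - \frac{1}{33}$ ($N = \frac{1}{20 - 53} = \frac{1}{-33} = - \frac{1}{33} \approx -0.030303$)
$\frac{1}{\left(-1\right) \left(N + E{\left(1 \cdot 0,-7 \right)}\right)^{2}} = \frac{1}{\left(-1\right) \left(- \frac{1}{33} - 10\right)^{2}} = \frac{1}{\left(-1\right) \left(- \frac{331}{33}\right)^{2}} = \frac{1}{\left(-1\right) \frac{109561}{1089}} = \frac{1}{- \frac{109561}{1089}} = - \frac{1089}{109561}$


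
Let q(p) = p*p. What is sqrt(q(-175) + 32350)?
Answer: 5*sqrt(2519) ≈ 250.95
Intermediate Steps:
q(p) = p**2
sqrt(q(-175) + 32350) = sqrt((-175)**2 + 32350) = sqrt(30625 + 32350) = sqrt(62975) = 5*sqrt(2519)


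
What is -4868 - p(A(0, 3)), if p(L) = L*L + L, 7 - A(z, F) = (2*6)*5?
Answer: -7624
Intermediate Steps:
A(z, F) = -53 (A(z, F) = 7 - 2*6*5 = 7 - 12*5 = 7 - 1*60 = 7 - 60 = -53)
p(L) = L + L² (p(L) = L² + L = L + L²)
-4868 - p(A(0, 3)) = -4868 - (-53)*(1 - 53) = -4868 - (-53)*(-52) = -4868 - 1*2756 = -4868 - 2756 = -7624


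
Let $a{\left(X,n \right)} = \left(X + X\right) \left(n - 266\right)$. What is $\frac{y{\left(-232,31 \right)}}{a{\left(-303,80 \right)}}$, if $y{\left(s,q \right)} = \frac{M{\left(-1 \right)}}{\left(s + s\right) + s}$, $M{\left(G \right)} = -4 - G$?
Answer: $\frac{1}{26150112} \approx 3.8241 \cdot 10^{-8}$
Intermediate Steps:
$y{\left(s,q \right)} = - \frac{1}{s}$ ($y{\left(s,q \right)} = \frac{-4 - -1}{\left(s + s\right) + s} = \frac{-4 + 1}{2 s + s} = - \frac{3}{3 s} = - 3 \frac{1}{3 s} = - \frac{1}{s}$)
$a{\left(X,n \right)} = 2 X \left(-266 + n\right)$
$\frac{y{\left(-232,31 \right)}}{a{\left(-303,80 \right)}} = \frac{\left(-1\right) \frac{1}{-232}}{2 \left(-303\right) \left(-266 + 80\right)} = \frac{\left(-1\right) \left(- \frac{1}{232}\right)}{2 \left(-303\right) \left(-186\right)} = \frac{1}{232 \cdot 112716} = \frac{1}{232} \cdot \frac{1}{112716} = \frac{1}{26150112}$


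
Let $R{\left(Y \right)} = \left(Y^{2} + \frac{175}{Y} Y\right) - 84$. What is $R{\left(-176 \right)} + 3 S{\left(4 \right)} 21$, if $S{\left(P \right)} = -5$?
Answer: $30752$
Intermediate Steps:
$R{\left(Y \right)} = 91 + Y^{2}$ ($R{\left(Y \right)} = \left(Y^{2} + 175\right) - 84 = \left(175 + Y^{2}\right) - 84 = 91 + Y^{2}$)
$R{\left(-176 \right)} + 3 S{\left(4 \right)} 21 = \left(91 + \left(-176\right)^{2}\right) + 3 \left(-5\right) 21 = \left(91 + 30976\right) - 315 = 31067 - 315 = 30752$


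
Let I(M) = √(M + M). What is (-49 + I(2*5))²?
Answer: 2421 - 196*√5 ≈ 1982.7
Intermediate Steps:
I(M) = √2*√M (I(M) = √(2*M) = √2*√M)
(-49 + I(2*5))² = (-49 + √2*√(2*5))² = (-49 + √2*√10)² = (-49 + 2*√5)²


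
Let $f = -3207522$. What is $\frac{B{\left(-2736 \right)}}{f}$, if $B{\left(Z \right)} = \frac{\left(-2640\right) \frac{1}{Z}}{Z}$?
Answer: $\frac{55}{500219470944} \approx 1.0995 \cdot 10^{-10}$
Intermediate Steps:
$B{\left(Z \right)} = - \frac{2640}{Z^{2}}$
$\frac{B{\left(-2736 \right)}}{f} = \frac{\left(-2640\right) \frac{1}{7485696}}{-3207522} = \left(-2640\right) \frac{1}{7485696} \left(- \frac{1}{3207522}\right) = \left(- \frac{55}{155952}\right) \left(- \frac{1}{3207522}\right) = \frac{55}{500219470944}$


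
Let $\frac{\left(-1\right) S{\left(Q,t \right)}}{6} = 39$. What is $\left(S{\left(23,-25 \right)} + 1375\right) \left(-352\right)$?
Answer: $-401632$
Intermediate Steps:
$S{\left(Q,t \right)} = -234$ ($S{\left(Q,t \right)} = \left(-6\right) 39 = -234$)
$\left(S{\left(23,-25 \right)} + 1375\right) \left(-352\right) = \left(-234 + 1375\right) \left(-352\right) = 1141 \left(-352\right) = -401632$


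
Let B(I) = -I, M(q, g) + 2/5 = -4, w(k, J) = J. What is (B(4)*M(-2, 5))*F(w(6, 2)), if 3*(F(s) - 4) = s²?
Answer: 1408/15 ≈ 93.867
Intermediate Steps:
M(q, g) = -22/5 (M(q, g) = -⅖ - 4 = -22/5)
F(s) = 4 + s²/3
(B(4)*M(-2, 5))*F(w(6, 2)) = (-1*4*(-22/5))*(4 + (⅓)*2²) = (-4*(-22/5))*(4 + (⅓)*4) = 88*(4 + 4/3)/5 = (88/5)*(16/3) = 1408/15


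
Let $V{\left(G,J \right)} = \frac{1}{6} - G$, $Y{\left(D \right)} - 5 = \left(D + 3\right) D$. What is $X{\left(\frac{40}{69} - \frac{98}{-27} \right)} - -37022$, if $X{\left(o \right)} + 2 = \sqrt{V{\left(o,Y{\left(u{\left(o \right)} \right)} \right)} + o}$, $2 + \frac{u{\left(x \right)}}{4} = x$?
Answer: $37020 + \frac{\sqrt{6}}{6} \approx 37020.0$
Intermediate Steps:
$u{\left(x \right)} = -8 + 4 x$
$Y{\left(D \right)} = 5 + D \left(3 + D\right)$ ($Y{\left(D \right)} = 5 + \left(D + 3\right) D = 5 + \left(3 + D\right) D = 5 + D \left(3 + D\right)$)
$V{\left(G,J \right)} = \frac{1}{6} - G$
$X{\left(o \right)} = -2 + \frac{\sqrt{6}}{6}$ ($X{\left(o \right)} = -2 + \sqrt{\left(\frac{1}{6} - o\right) + o} = -2 + \sqrt{\frac{1}{6}} = -2 + \frac{\sqrt{6}}{6}$)
$X{\left(\frac{40}{69} - \frac{98}{-27} \right)} - -37022 = \left(-2 + \frac{\sqrt{6}}{6}\right) - -37022 = \left(-2 + \frac{\sqrt{6}}{6}\right) + 37022 = 37020 + \frac{\sqrt{6}}{6}$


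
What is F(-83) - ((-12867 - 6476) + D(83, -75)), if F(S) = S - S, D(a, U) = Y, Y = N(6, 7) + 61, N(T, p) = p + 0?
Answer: 19275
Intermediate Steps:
N(T, p) = p
Y = 68 (Y = 7 + 61 = 68)
D(a, U) = 68
F(S) = 0
F(-83) - ((-12867 - 6476) + D(83, -75)) = 0 - ((-12867 - 6476) + 68) = 0 - (-19343 + 68) = 0 - 1*(-19275) = 0 + 19275 = 19275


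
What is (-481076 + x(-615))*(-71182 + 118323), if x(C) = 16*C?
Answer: -23142271156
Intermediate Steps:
(-481076 + x(-615))*(-71182 + 118323) = (-481076 + 16*(-615))*(-71182 + 118323) = (-481076 - 9840)*47141 = -490916*47141 = -23142271156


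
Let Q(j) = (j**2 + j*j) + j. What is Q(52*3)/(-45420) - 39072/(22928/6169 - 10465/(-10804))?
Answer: -298725924471261/35816732065 ≈ -8340.4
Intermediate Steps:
Q(j) = j + 2*j**2 (Q(j) = (j**2 + j**2) + j = 2*j**2 + j = j + 2*j**2)
Q(52*3)/(-45420) - 39072/(22928/6169 - 10465/(-10804)) = ((52*3)*(1 + 2*(52*3)))/(-45420) - 39072/(22928/6169 - 10465/(-10804)) = (156*(1 + 2*156))*(-1/45420) - 39072/(22928*(1/6169) - 10465*(-1/10804)) = (156*(1 + 312))*(-1/45420) - 39072/(22928/6169 + 10465/10804) = (156*313)*(-1/45420) - 39072/312272697/66649876 = 48828*(-1/45420) - 39072*66649876/312272697 = -4069/3785 - 78913453184/9462809 = -298725924471261/35816732065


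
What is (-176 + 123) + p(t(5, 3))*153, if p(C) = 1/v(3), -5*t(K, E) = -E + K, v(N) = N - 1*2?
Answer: 100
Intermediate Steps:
v(N) = -2 + N (v(N) = N - 2 = -2 + N)
t(K, E) = -K/5 + E/5 (t(K, E) = -(-E + K)/5 = -(K - E)/5 = -K/5 + E/5)
p(C) = 1 (p(C) = 1/(-2 + 3) = 1/1 = 1)
(-176 + 123) + p(t(5, 3))*153 = (-176 + 123) + 1*153 = -53 + 153 = 100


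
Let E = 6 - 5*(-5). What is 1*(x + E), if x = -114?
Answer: -83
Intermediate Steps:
E = 31 (E = 6 + 25 = 31)
1*(x + E) = 1*(-114 + 31) = 1*(-83) = -83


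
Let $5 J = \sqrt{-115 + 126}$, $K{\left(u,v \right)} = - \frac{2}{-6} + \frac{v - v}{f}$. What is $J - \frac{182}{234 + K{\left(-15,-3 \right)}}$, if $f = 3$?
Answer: $- \frac{546}{703} + \frac{\sqrt{11}}{5} \approx -0.11335$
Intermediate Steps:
$K{\left(u,v \right)} = \frac{1}{3}$ ($K{\left(u,v \right)} = - \frac{2}{-6} + \frac{v - v}{3} = \left(-2\right) \left(- \frac{1}{6}\right) + 0 \cdot \frac{1}{3} = \frac{1}{3} + 0 = \frac{1}{3}$)
$J = \frac{\sqrt{11}}{5}$ ($J = \frac{\sqrt{-115 + 126}}{5} = \frac{\sqrt{11}}{5} \approx 0.66333$)
$J - \frac{182}{234 + K{\left(-15,-3 \right)}} = \frac{\sqrt{11}}{5} - \frac{182}{234 + \frac{1}{3}} = \frac{\sqrt{11}}{5} - \frac{182}{\frac{703}{3}} = \frac{\sqrt{11}}{5} - \frac{546}{703} = - \frac{546}{703} + \frac{\sqrt{11}}{5}$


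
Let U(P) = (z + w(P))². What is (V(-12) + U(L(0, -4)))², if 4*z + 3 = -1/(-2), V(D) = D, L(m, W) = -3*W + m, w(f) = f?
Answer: 56445169/4096 ≈ 13781.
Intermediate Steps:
L(m, W) = m - 3*W
z = -5/8 (z = -¾ + (-1/(-2))/4 = -¾ + (-1*(-½))/4 = -¾ + (¼)*(½) = -¾ + ⅛ = -5/8 ≈ -0.62500)
U(P) = (-5/8 + P)²
(V(-12) + U(L(0, -4)))² = (-12 + (-5 + 8*(0 - 3*(-4)))²/64)² = (-12 + (-5 + 8*(0 + 12))²/64)² = (-12 + (-5 + 8*12)²/64)² = (-12 + (-5 + 96)²/64)² = (-12 + (1/64)*91²)² = (-12 + (1/64)*8281)² = (-12 + 8281/64)² = (7513/64)² = 56445169/4096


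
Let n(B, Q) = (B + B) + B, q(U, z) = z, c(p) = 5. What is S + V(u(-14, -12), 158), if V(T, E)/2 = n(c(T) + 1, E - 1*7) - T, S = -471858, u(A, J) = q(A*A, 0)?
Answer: -471822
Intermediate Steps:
u(A, J) = 0
n(B, Q) = 3*B (n(B, Q) = 2*B + B = 3*B)
V(T, E) = 36 - 2*T (V(T, E) = 2*(3*(5 + 1) - T) = 2*(3*6 - T) = 2*(18 - T) = 36 - 2*T)
S + V(u(-14, -12), 158) = -471858 + (36 - 2*0) = -471858 + (36 + 0) = -471858 + 36 = -471822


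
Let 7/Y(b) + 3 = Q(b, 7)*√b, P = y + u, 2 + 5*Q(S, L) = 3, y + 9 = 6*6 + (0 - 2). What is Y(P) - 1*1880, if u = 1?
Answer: -374645/199 - 35*√26/199 ≈ -1883.5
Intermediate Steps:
y = 25 (y = -9 + (6*6 + (0 - 2)) = -9 + (36 - 2) = -9 + 34 = 25)
Q(S, L) = ⅕ (Q(S, L) = -⅖ + (⅕)*3 = -⅖ + ⅗ = ⅕)
P = 26 (P = 25 + 1 = 26)
Y(b) = 7/(-3 + √b/5)
Y(P) - 1*1880 = 35/(-15 + √26) - 1*1880 = 35/(-15 + √26) - 1880 = -1880 + 35/(-15 + √26)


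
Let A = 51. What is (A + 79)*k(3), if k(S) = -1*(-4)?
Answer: 520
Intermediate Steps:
k(S) = 4
(A + 79)*k(3) = (51 + 79)*4 = 130*4 = 520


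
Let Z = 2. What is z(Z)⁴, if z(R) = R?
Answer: 16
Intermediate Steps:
z(Z)⁴ = 2⁴ = 16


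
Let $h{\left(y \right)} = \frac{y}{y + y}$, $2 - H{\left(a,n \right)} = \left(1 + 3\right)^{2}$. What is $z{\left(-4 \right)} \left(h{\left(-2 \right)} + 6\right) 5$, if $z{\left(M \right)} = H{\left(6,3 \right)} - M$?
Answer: $-325$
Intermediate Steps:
$H{\left(a,n \right)} = -14$ ($H{\left(a,n \right)} = 2 - \left(1 + 3\right)^{2} = 2 - 4^{2} = 2 - 16 = -14$)
$h{\left(y \right)} = \frac{1}{2}$ ($h{\left(y \right)} = \frac{y}{2 y} = \frac{1}{2 y} y = \frac{1}{2}$)
$z{\left(M \right)} = -14 - M$
$z{\left(-4 \right)} \left(h{\left(-2 \right)} + 6\right) 5 = \left(-14 - -4\right) \left(\frac{1}{2} + 6\right) 5 = \left(-14 + 4\right) \frac{13}{2} \cdot 5 = \left(-10\right) \frac{65}{2} = -325$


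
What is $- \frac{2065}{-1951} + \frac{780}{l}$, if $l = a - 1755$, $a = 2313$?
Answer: $\frac{445675}{181443} \approx 2.4563$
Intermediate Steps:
$l = 558$ ($l = 2313 - 1755 = 558$)
$- \frac{2065}{-1951} + \frac{780}{l} = - \frac{2065}{-1951} + \frac{780}{558} = \left(-2065\right) \left(- \frac{1}{1951}\right) + 780 \cdot \frac{1}{558} = \frac{2065}{1951} + \frac{130}{93} = \frac{445675}{181443}$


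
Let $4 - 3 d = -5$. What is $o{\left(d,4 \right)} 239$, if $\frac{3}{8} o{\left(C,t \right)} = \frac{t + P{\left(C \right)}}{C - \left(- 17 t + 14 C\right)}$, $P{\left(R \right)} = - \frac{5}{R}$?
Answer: $\frac{13384}{261} \approx 51.28$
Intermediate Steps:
$d = 3$ ($d = \frac{4}{3} - - \frac{5}{3} = \frac{4}{3} + \frac{5}{3} = 3$)
$o{\left(C,t \right)} = \frac{8 \left(t - \frac{5}{C}\right)}{3 \left(- 13 C + 17 t\right)}$ ($o{\left(C,t \right)} = \frac{8 \frac{t - \frac{5}{C}}{C - \left(- 17 t + 14 C\right)}}{3} = \frac{8 \frac{t - \frac{5}{C}}{- 13 C + 17 t}}{3} = \frac{8 \left(t - \frac{5}{C}\right)}{3 \left(- 13 C + 17 t\right)}$)
$o{\left(d,4 \right)} 239 = \frac{8 \left(5 - 3 \cdot 4\right)}{3 \cdot 3 \left(\left(-17\right) 4 + 13 \cdot 3\right)} 239 = \frac{8}{3} \cdot \frac{1}{3} \frac{1}{-68 + 39} \left(5 - 12\right) 239 = \frac{8}{3} \cdot \frac{1}{3} \frac{1}{-29} \left(-7\right) 239 = \frac{8}{3} \cdot \frac{1}{3} \left(- \frac{1}{29}\right) \left(-7\right) 239 = \frac{56}{261} \cdot 239 = \frac{13384}{261}$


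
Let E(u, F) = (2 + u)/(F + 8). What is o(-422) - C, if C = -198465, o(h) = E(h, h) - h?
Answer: 13723273/69 ≈ 1.9889e+5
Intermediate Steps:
E(u, F) = (2 + u)/(8 + F)
o(h) = -h + (2 + h)/(8 + h) (o(h) = (2 + h)/(8 + h) - h = -h + (2 + h)/(8 + h))
o(-422) - C = (2 - 422 - 1*(-422)*(8 - 422))/(8 - 422) - 1*(-198465) = (2 - 422 - 1*(-422)*(-414))/(-414) + 198465 = -(2 - 422 - 174708)/414 + 198465 = -1/414*(-175128) + 198465 = 29188/69 + 198465 = 13723273/69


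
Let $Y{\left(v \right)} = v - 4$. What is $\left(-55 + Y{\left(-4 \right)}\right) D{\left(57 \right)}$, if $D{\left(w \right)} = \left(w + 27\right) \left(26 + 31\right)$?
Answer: $-301644$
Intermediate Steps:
$Y{\left(v \right)} = -4 + v$
$D{\left(w \right)} = 1539 + 57 w$ ($D{\left(w \right)} = \left(27 + w\right) 57 = 1539 + 57 w$)
$\left(-55 + Y{\left(-4 \right)}\right) D{\left(57 \right)} = \left(-55 - 8\right) \left(1539 + 57 \cdot 57\right) = \left(-55 - 8\right) \left(1539 + 3249\right) = \left(-63\right) 4788 = -301644$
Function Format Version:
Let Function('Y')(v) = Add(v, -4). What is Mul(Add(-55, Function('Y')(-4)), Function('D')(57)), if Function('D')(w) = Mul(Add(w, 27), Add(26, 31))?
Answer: -301644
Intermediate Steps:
Function('Y')(v) = Add(-4, v)
Function('D')(w) = Add(1539, Mul(57, w)) (Function('D')(w) = Mul(Add(27, w), 57) = Add(1539, Mul(57, w)))
Mul(Add(-55, Function('Y')(-4)), Function('D')(57)) = Mul(Add(-55, Add(-4, -4)), Add(1539, Mul(57, 57))) = Mul(Add(-55, -8), Add(1539, 3249)) = Mul(-63, 4788) = -301644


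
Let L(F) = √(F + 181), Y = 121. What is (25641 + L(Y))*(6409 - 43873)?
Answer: -960614424 - 37464*√302 ≈ -9.6127e+8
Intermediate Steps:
L(F) = √(181 + F)
(25641 + L(Y))*(6409 - 43873) = (25641 + √(181 + 121))*(6409 - 43873) = (25641 + √302)*(-37464) = -960614424 - 37464*√302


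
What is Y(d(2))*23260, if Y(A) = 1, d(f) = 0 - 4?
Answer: 23260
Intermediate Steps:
d(f) = -4
Y(d(2))*23260 = 1*23260 = 23260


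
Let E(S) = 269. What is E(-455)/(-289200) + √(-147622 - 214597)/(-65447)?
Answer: -269/289200 - I*√362219/65447 ≈ -0.00093015 - 0.0091959*I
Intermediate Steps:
E(-455)/(-289200) + √(-147622 - 214597)/(-65447) = 269/(-289200) + √(-147622 - 214597)/(-65447) = 269*(-1/289200) + √(-362219)*(-1/65447) = -269/289200 + (I*√362219)*(-1/65447) = -269/289200 - I*√362219/65447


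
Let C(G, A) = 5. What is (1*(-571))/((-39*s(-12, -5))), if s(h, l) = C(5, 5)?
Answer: 571/195 ≈ 2.9282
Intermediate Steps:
s(h, l) = 5
(1*(-571))/((-39*s(-12, -5))) = (1*(-571))/((-39*5)) = -571/(-195) = -571*(-1/195) = 571/195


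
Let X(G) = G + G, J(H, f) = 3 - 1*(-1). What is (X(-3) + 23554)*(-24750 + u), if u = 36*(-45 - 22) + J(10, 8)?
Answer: -639516584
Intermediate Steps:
J(H, f) = 4 (J(H, f) = 3 + 1 = 4)
X(G) = 2*G
u = -2408 (u = 36*(-45 - 22) + 4 = 36*(-67) + 4 = -2412 + 4 = -2408)
(X(-3) + 23554)*(-24750 + u) = (2*(-3) + 23554)*(-24750 - 2408) = (-6 + 23554)*(-27158) = 23548*(-27158) = -639516584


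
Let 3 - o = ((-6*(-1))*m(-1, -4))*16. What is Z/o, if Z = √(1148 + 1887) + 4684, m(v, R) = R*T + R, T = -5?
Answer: -4684/1533 - √3035/1533 ≈ -3.0914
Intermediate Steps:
m(v, R) = -4*R (m(v, R) = R*(-5) + R = -5*R + R = -4*R)
o = -1533 (o = 3 - (-6*(-1))*(-4*(-4))*16 = 3 - 6*16*16 = 3 - 96*16 = 3 - 1*1536 = 3 - 1536 = -1533)
Z = 4684 + √3035 (Z = √3035 + 4684 = 4684 + √3035 ≈ 4739.1)
Z/o = (4684 + √3035)/(-1533) = (4684 + √3035)*(-1/1533) = -4684/1533 - √3035/1533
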